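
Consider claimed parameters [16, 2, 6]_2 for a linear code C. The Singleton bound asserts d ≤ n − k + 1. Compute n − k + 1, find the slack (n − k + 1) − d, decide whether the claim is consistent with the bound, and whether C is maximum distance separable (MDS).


Singleton RHS = n − k + 1 = 15, slack = 9, bound satisfied, not MDS.

Singleton bound: d ≤ n − k + 1.
Here n = 16, k = 2, so n − k + 1 = 15.
Given d = 6, check d ≤ 15: YES.
Slack = (n − k + 1) − d = 9.
The code is NOT MDS (slack = 9 > 0).
Description: the claimed parameters are [16, 2, 6]_2; such a code would be non-MDS.


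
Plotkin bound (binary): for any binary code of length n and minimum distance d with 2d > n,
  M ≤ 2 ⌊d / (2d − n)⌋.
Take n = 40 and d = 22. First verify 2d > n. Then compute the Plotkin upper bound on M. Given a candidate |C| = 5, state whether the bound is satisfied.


Plotkin bound M ≤ 10; given |C| = 5 ≤ bound (satisfied).

Check applicability: 2d = 44, n = 40.
2d − n = 4 > 0, so Plotkin applies.
Compute d/(2d−n) = 22/4 ≈ 5.5000.
⌊d/(2d−n)⌋ = 5.
Plotkin bound: M ≤ 2·5 = 10.
Given |C| = 5, check: satisfied.
This |C| is below the Plotkin bound.


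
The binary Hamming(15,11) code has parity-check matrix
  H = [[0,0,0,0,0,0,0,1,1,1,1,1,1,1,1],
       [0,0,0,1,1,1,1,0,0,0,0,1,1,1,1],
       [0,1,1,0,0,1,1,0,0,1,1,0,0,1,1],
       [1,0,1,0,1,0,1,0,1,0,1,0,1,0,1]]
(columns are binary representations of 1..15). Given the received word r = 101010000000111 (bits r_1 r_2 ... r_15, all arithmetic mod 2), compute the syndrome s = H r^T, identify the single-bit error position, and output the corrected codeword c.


s = (1, 0, 1, 1)^T, error position = 11, corrected codeword c = 101010000010111

Compute s = H r^T mod 2 one row at a time:
  s_1 = 0 + 0 + 0 + 0 + 0 + 1 + 1 + 1 = 3 ≡ 1 (mod 2).
  s_2 = 0 + 1 + 0 + 0 + 0 + 1 + 1 + 1 = 4 ≡ 0 (mod 2).
  s_3 = 0 + 1 + 0 + 0 + 0 + 0 + 1 + 1 = 3 ≡ 1 (mod 2).
  s_4 = 1 + 1 + 1 + 0 + 0 + 0 + 1 + 1 = 5 ≡ 1 (mod 2).
s = (1, 0, 1, 1)^T — this equals column 11 of H (binary 1011), so error is at position 11.
Correct: flip bit 11 of r = 101010000000111 to get c = 101010000010111.


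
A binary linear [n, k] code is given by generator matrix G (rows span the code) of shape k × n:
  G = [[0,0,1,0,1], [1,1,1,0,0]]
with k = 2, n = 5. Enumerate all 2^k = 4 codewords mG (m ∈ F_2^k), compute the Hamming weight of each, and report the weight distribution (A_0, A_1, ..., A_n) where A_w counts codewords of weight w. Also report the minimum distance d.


Weight distribution: A_0 = 1, A_2 = 1, A_3 = 2. Minimum distance d = 2.

Enumerate all 2^2 = 4 messages m ∈ F_2^2.
For each, compute codeword c = mG in F_2^5, then tally its weight.
  m = 00 → c = 00000, weight = 0.
  m = 10 → c = 00101, weight = 2.
  m = 01 → c = 11100, weight = 3.
  m = 11 → c = 11001, weight = 3.
Tally weights:
  weight 0: 1 codewords.
  weight 2: 1 codewords.
  weight 3: 2 codewords.
Minimum distance d = smallest w > 0 with A_w > 0 = 2.
Sanity: Σ A_w = 4 = 2^2 = 4 ✓.


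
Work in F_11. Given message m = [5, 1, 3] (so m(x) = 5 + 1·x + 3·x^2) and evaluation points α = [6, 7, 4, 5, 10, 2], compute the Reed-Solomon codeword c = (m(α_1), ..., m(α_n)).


c = [9, 5, 2, 8, 7, 8]

Message polynomial: m(x) = 5 + 1·x + 3·x^2 (mod 11).
For each evaluation point α_i, compute m(α_i) mod 11:
  α_1 = 6: Horner steps 3 → 8 → 9, so m(6) = 9.
  α_2 = 7: Horner steps 3 → 0 → 5, so m(7) = 5.
  α_3 = 4: Horner steps 3 → 2 → 2, so m(4) = 2.
  α_4 = 5: Horner steps 3 → 5 → 8, so m(5) = 8.
  α_5 = 10: Horner steps 3 → 9 → 7, so m(10) = 7.
  α_6 = 2: Horner steps 3 → 7 → 8, so m(2) = 8.
Codeword c = [9, 5, 2, 8, 7, 8] ∈ F_11^6.


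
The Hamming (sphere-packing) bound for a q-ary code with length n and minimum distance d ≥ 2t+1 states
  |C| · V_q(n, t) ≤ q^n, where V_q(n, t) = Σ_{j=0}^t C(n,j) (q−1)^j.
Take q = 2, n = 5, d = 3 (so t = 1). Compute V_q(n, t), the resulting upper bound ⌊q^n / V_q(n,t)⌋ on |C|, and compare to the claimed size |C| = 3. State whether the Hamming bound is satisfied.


V_q(n, t) = 6, q^n = 32, Hamming bound = 5, |C| = 3 ≤ bound (satisfied).

Step 1: Compute V_q(n, t) = Σ_{j=0}^1 C(n, j) (q−1)^j.
  j = 0: C(5,0)·(1)^0 = 1·1 = 1.
  j = 1: C(5,1)·(1)^1 = 5·1 = 5.
  V_q(n, t) = 1 + 5 = 6.
Step 2: q^n = 2^5 = 32.
Step 3: Hamming bound ⌊q^n / V_q(n,t)⌋ = ⌊32/6⌋ = 5.
Step 4: Compare |C| = 3 to 5: satisfied.
The claimed |C| lies below the Hamming bound.


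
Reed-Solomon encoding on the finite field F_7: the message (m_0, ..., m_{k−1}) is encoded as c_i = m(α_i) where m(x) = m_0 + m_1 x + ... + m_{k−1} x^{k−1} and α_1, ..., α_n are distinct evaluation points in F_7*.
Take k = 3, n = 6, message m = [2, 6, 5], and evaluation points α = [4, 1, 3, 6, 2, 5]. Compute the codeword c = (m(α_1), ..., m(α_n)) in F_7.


c = [1, 6, 2, 1, 6, 3]

Message polynomial: m(x) = 2 + 6·x + 5·x^2 (mod 7).
For each evaluation point α_i, compute m(α_i) mod 7:
  α_1 = 4: Horner steps 5 → 5 → 1, so m(4) = 1.
  α_2 = 1: Horner steps 5 → 4 → 6, so m(1) = 6.
  α_3 = 3: Horner steps 5 → 0 → 2, so m(3) = 2.
  α_4 = 6: Horner steps 5 → 1 → 1, so m(6) = 1.
  α_5 = 2: Horner steps 5 → 2 → 6, so m(2) = 6.
  α_6 = 5: Horner steps 5 → 3 → 3, so m(5) = 3.
Codeword c = [1, 6, 2, 1, 6, 3] ∈ F_7^6.


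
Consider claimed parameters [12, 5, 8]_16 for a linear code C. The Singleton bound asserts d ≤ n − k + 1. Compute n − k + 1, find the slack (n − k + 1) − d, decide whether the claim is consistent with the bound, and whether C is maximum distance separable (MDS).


Singleton RHS = n − k + 1 = 8, slack = 0, bound satisfied, MDS.

Singleton bound: d ≤ n − k + 1.
Here n = 12, k = 5, so n − k + 1 = 8.
Given d = 8, check d ≤ 8: YES.
Slack = (n − k + 1) − d = 0.
The code is MDS (slack = 0).
Description: the claimed parameters are [12, 5, 8]_16; such a code would be MDS (meets Singleton bound).


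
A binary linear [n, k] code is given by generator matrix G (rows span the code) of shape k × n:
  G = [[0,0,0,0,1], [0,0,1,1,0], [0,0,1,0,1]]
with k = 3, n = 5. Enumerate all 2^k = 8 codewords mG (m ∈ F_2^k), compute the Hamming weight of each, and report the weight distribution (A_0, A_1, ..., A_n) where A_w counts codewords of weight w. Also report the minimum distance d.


Weight distribution: A_0 = 1, A_1 = 3, A_2 = 3, A_3 = 1. Minimum distance d = 1.

Enumerate all 2^3 = 8 messages m ∈ F_2^3.
For each, compute codeword c = mG in F_2^5, then tally its weight.
  m = 000 → c = 00000, weight = 0.
  m = 100 → c = 00001, weight = 1.
  m = 010 → c = 00110, weight = 2.
  m = 110 → c = 00111, weight = 3.
  m = 001 → c = 00101, weight = 2.
  m = 101 → c = 00100, weight = 1.
  m = 011 → c = 00011, weight = 2.
  m = 111 → c = 00010, weight = 1.
Tally weights:
  weight 0: 1 codewords.
  weight 1: 3 codewords.
  weight 2: 3 codewords.
  weight 3: 1 codewords.
Minimum distance d = smallest w > 0 with A_w > 0 = 1.
Sanity: Σ A_w = 8 = 2^3 = 8 ✓.


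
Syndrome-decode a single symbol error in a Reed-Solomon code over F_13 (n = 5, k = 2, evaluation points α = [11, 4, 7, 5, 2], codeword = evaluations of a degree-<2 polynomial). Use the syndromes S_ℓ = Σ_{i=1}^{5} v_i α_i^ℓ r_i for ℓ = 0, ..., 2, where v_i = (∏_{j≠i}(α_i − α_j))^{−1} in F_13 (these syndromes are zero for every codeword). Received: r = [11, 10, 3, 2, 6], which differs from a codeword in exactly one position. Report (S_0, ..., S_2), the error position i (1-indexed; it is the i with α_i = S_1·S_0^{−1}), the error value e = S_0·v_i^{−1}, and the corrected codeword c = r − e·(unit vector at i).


S = (12, 8, 1), error at position 4, error magnitude e = 3, c = [11, 10, 3, 12, 6].

Step 1: column multipliers v_i = (∏_{j≠i}(α_i − α_j))^{−1} mod 13.
  i = 1 (α = 11): (11−4)(11−7)(11−5)(11−2) = 7·4·6·9 = 1512 ≡ 4, so v_1 = 4^{−1} = 10 (mod 13).
  i = 2 (α = 4): (4−11)(4−7)(4−5)(4−2) = (−7)·(−3)·(−1)·2 = −42 ≡ 10, so v_2 = 10^{−1} = 4 (mod 13).
  i = 3 (α = 7): (7−11)(7−4)(7−5)(7−2) = (−4)·3·2·5 = −120 ≡ 10, so v_3 = 10^{−1} = 4 (mod 13).
  i = 4 (α = 5): (5−11)(5−4)(5−7)(5−2) = (−6)·1·(−2)·3 = 36 ≡ 10, so v_4 = 10^{−1} = 4 (mod 13).
  i = 5 (α = 2): (2−11)(2−4)(2−7)(2−5) = (−9)·(−2)·(−5)·(−3) = 270 ≡ 10, so v_5 = 10^{−1} = 4 (mod 13).
  v = [10, 4, 4, 4, 4].
Step 2: syndromes of r = [11, 10, 3, 2, 6] (all sums mod 13).
  S_0 = Σ v_i r_i = 10·11 + 4·10 + 4·3 + 4·2 + 4·6 = 194 ≡ 12.
  S_1 = Σ v_i α_i r_i = 10·11·11 + 4·4·10 + 4·7·3 + 4·5·2 + 4·2·6 = 1542 ≡ 8.
  α_i^2 mod 13 = [4, 3, 10, 12, 4].
  S_2 = Σ v_i α_i^2 r_i = 10·4·11 + 4·3·10 + 4·10·3 + 4·12·2 + 4·4·6 = 872 ≡ 1.
  S = (12, 8, 1) ≠ 0, so r is not a codeword (an error is present).
Step 3: locate the error. For a single error e at position i, S_ℓ = v_i·e·α_i^ℓ, so α_err = S_1/S_0.
  S_0^{−1} = 12^{−1} = 12 (mod 13), so α_err = 8·12 = 96 ≡ 5 = α_4. Error position i = 4.
  Consistency check: S_2/S_1 = 1·5 = 5 ≡ 5 = α_err ✓ (single-error assumption holds).
Step 4: error magnitude e = S_0/v_4 = S_0·∏_{j≠4}(α_4 − α_j) = 12·10 = 120 ≡ 3 (mod 13).
Step 5: correct position 4: c_4 = r_4 − e = 2 − 3 ≡ 12 (mod 13). Hence c = [11, 10, 3, 12, 6].
  Check: interpolating c through the α_i gives m(x) = 2 + 2·x (degree < 2) with m(α_i) = c_i for every i, so c is indeed a codeword.


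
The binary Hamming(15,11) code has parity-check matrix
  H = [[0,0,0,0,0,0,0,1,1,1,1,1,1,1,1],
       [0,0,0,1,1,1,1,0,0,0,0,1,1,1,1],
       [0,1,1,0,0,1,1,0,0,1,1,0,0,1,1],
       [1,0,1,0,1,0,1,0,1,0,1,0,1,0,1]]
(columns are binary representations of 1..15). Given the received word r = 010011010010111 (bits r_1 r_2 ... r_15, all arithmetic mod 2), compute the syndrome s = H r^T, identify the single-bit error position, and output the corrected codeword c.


s = (1, 1, 1, 0)^T, error position = 14, corrected codeword c = 010011010010101

Compute s = H r^T mod 2 one row at a time:
  s_1 = 1 + 0 + 0 + 1 + 0 + 1 + 1 + 1 = 5 ≡ 1 (mod 2).
  s_2 = 0 + 1 + 1 + 0 + 0 + 1 + 1 + 1 = 5 ≡ 1 (mod 2).
  s_3 = 1 + 0 + 1 + 0 + 0 + 1 + 1 + 1 = 5 ≡ 1 (mod 2).
  s_4 = 0 + 0 + 1 + 0 + 0 + 1 + 1 + 1 = 4 ≡ 0 (mod 2).
s = (1, 1, 1, 0)^T — this equals column 14 of H (binary 1110), so error is at position 14.
Correct: flip bit 14 of r = 010011010010111 to get c = 010011010010101.


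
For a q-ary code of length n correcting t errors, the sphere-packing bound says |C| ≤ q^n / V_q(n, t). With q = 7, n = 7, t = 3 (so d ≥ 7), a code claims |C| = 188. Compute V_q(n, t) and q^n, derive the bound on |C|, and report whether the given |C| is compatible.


V_q(n, t) = 8359, q^n = 823543, Hamming bound = 98, |C| = 188 > bound (violated).

Step 1: Compute V_q(n, t) = Σ_{j=0}^3 C(n, j) (q−1)^j.
  j = 0: C(7,0)·(6)^0 = 1·1 = 1.
  j = 1: C(7,1)·(6)^1 = 7·6 = 42.
  j = 2: C(7,2)·(6)^2 = 21·36 = 756.
  j = 3: C(7,3)·(6)^3 = 35·216 = 7560.
  V_q(n, t) = 1 + 42 + 756 + 7560 = 8359.
Step 2: q^n = 7^7 = 823543.
Step 3: Hamming bound ⌊q^n / V_q(n,t)⌋ = ⌊823543/8359⌋ = 98.
Step 4: Compare |C| = 188 to 98: violated.
The claimed |C| lies above the Hamming bound, so no 7-ary code of length 7 with d ≥ 7 can have 188 codewords.


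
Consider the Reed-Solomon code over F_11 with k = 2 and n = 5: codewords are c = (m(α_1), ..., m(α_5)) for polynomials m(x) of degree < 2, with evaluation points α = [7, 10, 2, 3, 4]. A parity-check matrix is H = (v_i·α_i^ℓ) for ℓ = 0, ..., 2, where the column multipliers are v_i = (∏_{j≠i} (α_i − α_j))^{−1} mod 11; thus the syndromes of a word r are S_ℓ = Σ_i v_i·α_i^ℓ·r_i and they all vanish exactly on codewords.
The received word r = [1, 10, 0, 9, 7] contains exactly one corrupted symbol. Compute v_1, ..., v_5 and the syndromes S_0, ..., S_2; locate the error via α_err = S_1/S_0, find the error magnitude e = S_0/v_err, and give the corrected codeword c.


S = (10, 1, 10), error at position 2, error magnitude e = 4, c = [1, 6, 0, 9, 7].

Step 1: column multipliers v_i = (∏_{j≠i}(α_i − α_j))^{−1} mod 11.
  i = 1 (α = 7): (7−10)(7−2)(7−3)(7−4) = (−3)·5·4·3 = −180 ≡ 7, so v_1 = 7^{−1} = 8 (mod 11).
  i = 2 (α = 10): (10−7)(10−2)(10−3)(10−4) = 3·8·7·6 = 1008 ≡ 7, so v_2 = 7^{−1} = 8 (mod 11).
  i = 3 (α = 2): (2−7)(2−10)(2−3)(2−4) = (−5)·(−8)·(−1)·(−2) = 80 ≡ 3, so v_3 = 3^{−1} = 4 (mod 11).
  i = 4 (α = 3): (3−7)(3−10)(3−2)(3−4) = (−4)·(−7)·1·(−1) = −28 ≡ 5, so v_4 = 5^{−1} = 9 (mod 11).
  i = 5 (α = 4): (4−7)(4−10)(4−2)(4−3) = (−3)·(−6)·2·1 = 36 ≡ 3, so v_5 = 3^{−1} = 4 (mod 11).
  v = [8, 8, 4, 9, 4].
Step 2: syndromes of r = [1, 10, 0, 9, 7] (all sums mod 11).
  S_0 = Σ v_i r_i = 8·1 + 8·10 + 4·0 + 9·9 + 4·7 = 197 ≡ 10.
  S_1 = Σ v_i α_i r_i = 8·7·1 + 8·10·10 + 4·2·0 + 9·3·9 + 4·4·7 = 1211 ≡ 1.
  α_i^2 mod 11 = [5, 1, 4, 9, 5].
  S_2 = Σ v_i α_i^2 r_i = 8·5·1 + 8·1·10 + 4·4·0 + 9·9·9 + 4·5·7 = 989 ≡ 10.
  S = (10, 1, 10) ≠ 0, so r is not a codeword (an error is present).
Step 3: locate the error. For a single error e at position i, S_ℓ = v_i·e·α_i^ℓ, so α_err = S_1/S_0.
  S_0^{−1} = 10^{−1} = 10 (mod 11), so α_err = 1·10 = 10 ≡ 10 = α_2. Error position i = 2.
  Consistency check: S_2/S_1 = 10·1 = 10 ≡ 10 = α_err ✓ (single-error assumption holds).
Step 4: error magnitude e = S_0/v_2 = S_0·∏_{j≠2}(α_2 − α_j) = 10·7 = 70 ≡ 4 (mod 11).
Step 5: correct position 2: c_2 = r_2 − e = 10 − 4 ≡ 6 (mod 11). Hence c = [1, 6, 0, 9, 7].
  Check: interpolating c through the α_i gives m(x) = 4 + 9·x (degree < 2) with m(α_i) = c_i for every i, so c is indeed a codeword.


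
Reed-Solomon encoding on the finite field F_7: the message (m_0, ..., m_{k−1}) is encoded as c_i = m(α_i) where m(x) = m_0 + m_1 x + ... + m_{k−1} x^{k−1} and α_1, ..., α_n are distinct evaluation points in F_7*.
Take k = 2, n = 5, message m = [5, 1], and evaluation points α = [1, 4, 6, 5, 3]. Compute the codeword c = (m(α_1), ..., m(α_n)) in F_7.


c = [6, 2, 4, 3, 1]

Message polynomial: m(x) = 5 + 1·x (mod 7).
For each evaluation point α_i, compute m(α_i) mod 7:
  α_1 = 1: Horner steps 1 → 6, so m(1) = 6.
  α_2 = 4: Horner steps 1 → 2, so m(4) = 2.
  α_3 = 6: Horner steps 1 → 4, so m(6) = 4.
  α_4 = 5: Horner steps 1 → 3, so m(5) = 3.
  α_5 = 3: Horner steps 1 → 1, so m(3) = 1.
Codeword c = [6, 2, 4, 3, 1] ∈ F_7^5.


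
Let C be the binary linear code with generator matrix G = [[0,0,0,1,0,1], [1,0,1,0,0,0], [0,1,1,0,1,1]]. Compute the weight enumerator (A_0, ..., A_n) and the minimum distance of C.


Weight distribution: A_0 = 1, A_2 = 2, A_4 = 5. Minimum distance d = 2.

Enumerate all 2^3 = 8 messages m ∈ F_2^3.
For each, compute codeword c = mG in F_2^6, then tally its weight.
  m = 000 → c = 000000, weight = 0.
  m = 100 → c = 000101, weight = 2.
  m = 010 → c = 101000, weight = 2.
  m = 110 → c = 101101, weight = 4.
  m = 001 → c = 011011, weight = 4.
  m = 101 → c = 011110, weight = 4.
  m = 011 → c = 110011, weight = 4.
  m = 111 → c = 110110, weight = 4.
Tally weights:
  weight 0: 1 codewords.
  weight 2: 2 codewords.
  weight 4: 5 codewords.
Minimum distance d = smallest w > 0 with A_w > 0 = 2.
Sanity: Σ A_w = 8 = 2^3 = 8 ✓.


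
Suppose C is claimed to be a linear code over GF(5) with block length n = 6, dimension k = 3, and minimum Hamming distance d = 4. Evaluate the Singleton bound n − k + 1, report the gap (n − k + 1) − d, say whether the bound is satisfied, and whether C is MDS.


Singleton RHS = n − k + 1 = 4, slack = 0, bound satisfied, MDS.

Singleton bound: d ≤ n − k + 1.
Here n = 6, k = 3, so n − k + 1 = 4.
Given d = 4, check d ≤ 4: YES.
Slack = (n − k + 1) − d = 0.
The code is MDS (slack = 0).
Description: the claimed parameters are [6, 3, 4]_5; such a code would be MDS (meets Singleton bound).


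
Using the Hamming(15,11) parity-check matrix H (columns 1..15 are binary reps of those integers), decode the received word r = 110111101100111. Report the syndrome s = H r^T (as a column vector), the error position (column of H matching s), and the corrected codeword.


s = (1, 1, 0, 0)^T, error position = 12, corrected codeword c = 110111101101111

Compute s = H r^T mod 2 one row at a time:
  s_1 = 0 + 1 + 1 + 0 + 0 + 1 + 1 + 1 = 5 ≡ 1 (mod 2).
  s_2 = 1 + 1 + 1 + 1 + 0 + 1 + 1 + 1 = 7 ≡ 1 (mod 2).
  s_3 = 1 + 0 + 1 + 1 + 1 + 0 + 1 + 1 = 6 ≡ 0 (mod 2).
  s_4 = 1 + 0 + 1 + 1 + 1 + 0 + 1 + 1 = 6 ≡ 0 (mod 2).
s = (1, 1, 0, 0)^T — this equals column 12 of H (binary 1100), so error is at position 12.
Correct: flip bit 12 of r = 110111101100111 to get c = 110111101101111.


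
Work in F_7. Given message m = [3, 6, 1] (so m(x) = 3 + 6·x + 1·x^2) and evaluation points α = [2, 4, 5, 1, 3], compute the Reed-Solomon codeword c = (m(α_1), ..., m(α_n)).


c = [5, 1, 2, 3, 2]

Message polynomial: m(x) = 3 + 6·x + 1·x^2 (mod 7).
For each evaluation point α_i, compute m(α_i) mod 7:
  α_1 = 2: Horner steps 1 → 1 → 5, so m(2) = 5.
  α_2 = 4: Horner steps 1 → 3 → 1, so m(4) = 1.
  α_3 = 5: Horner steps 1 → 4 → 2, so m(5) = 2.
  α_4 = 1: Horner steps 1 → 0 → 3, so m(1) = 3.
  α_5 = 3: Horner steps 1 → 2 → 2, so m(3) = 2.
Codeword c = [5, 1, 2, 3, 2] ∈ F_7^5.


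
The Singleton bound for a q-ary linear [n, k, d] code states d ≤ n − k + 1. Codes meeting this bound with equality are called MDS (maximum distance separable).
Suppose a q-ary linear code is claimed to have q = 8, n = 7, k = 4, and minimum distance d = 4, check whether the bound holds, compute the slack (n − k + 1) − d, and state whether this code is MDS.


Singleton RHS = n − k + 1 = 4, slack = 0, bound satisfied, MDS.

Singleton bound: d ≤ n − k + 1.
Here n = 7, k = 4, so n − k + 1 = 4.
Given d = 4, check d ≤ 4: YES.
Slack = (n − k + 1) − d = 0.
The code is MDS (slack = 0).
Description: the claimed parameters are [7, 4, 4]_8; such a code would be MDS (meets Singleton bound).


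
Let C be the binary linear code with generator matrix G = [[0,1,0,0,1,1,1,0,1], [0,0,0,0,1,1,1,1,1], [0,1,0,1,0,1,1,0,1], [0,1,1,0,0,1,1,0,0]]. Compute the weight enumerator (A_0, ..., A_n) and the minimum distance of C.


Weight distribution: A_0 = 1, A_2 = 2, A_3 = 2, A_4 = 3, A_5 = 6, A_6 = 2. Minimum distance d = 2.

Enumerate all 2^4 = 16 messages m ∈ F_2^4.
For each, compute codeword c = mG in F_2^9, then tally its weight.
  m = 0000 → c = 000000000, weight = 0.
  m = 1000 → c = 010011101, weight = 5.
  m = 0100 → c = 000011111, weight = 5.
  m = 1100 → c = 010000010, weight = 2.
  m = 0010 → c = 010101101, weight = 5.
  m = 1010 → c = 000110000, weight = 2.
  m = 0110 → c = 010110010, weight = 4.
  m = 1110 → c = 000101111, weight = 5.
  m = 0001 → c = 011001100, weight = 4.
  m = 1001 → c = 001010001, weight = 3.
  m = 0101 → c = 011010011, weight = 5.
  m = 1101 → c = 001001110, weight = 4.
  m = 0011 → c = 001100001, weight = 3.
  m = 1011 → c = 011111100, weight = 6.
  m = 0111 → c = 001111110, weight = 6.
  m = 1111 → c = 011100011, weight = 5.
Tally weights:
  weight 0: 1 codewords.
  weight 2: 2 codewords.
  weight 3: 2 codewords.
  weight 4: 3 codewords.
  weight 5: 6 codewords.
  weight 6: 2 codewords.
Minimum distance d = smallest w > 0 with A_w > 0 = 2.
Sanity: Σ A_w = 16 = 2^4 = 16 ✓.


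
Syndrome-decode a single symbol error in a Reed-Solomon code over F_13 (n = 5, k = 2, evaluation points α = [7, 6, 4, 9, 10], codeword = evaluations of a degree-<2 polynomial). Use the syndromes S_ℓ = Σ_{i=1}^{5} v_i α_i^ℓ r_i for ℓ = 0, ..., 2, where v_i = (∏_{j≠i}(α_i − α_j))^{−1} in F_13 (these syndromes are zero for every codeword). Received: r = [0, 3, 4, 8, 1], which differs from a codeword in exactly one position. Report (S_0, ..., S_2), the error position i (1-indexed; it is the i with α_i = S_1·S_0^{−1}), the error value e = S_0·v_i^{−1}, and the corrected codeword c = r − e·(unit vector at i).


S = (6, 3, 8), error at position 1, error magnitude e = 4, c = [9, 3, 4, 8, 1].

Step 1: column multipliers v_i = (∏_{j≠i}(α_i − α_j))^{−1} mod 13.
  i = 1 (α = 7): (7−6)(7−4)(7−9)(7−10) = 1·3·(−2)·(−3) = 18 ≡ 5, so v_1 = 5^{−1} = 8 (mod 13).
  i = 2 (α = 6): (6−7)(6−4)(6−9)(6−10) = (−1)·2·(−3)·(−4) = −24 ≡ 2, so v_2 = 2^{−1} = 7 (mod 13).
  i = 3 (α = 4): (4−7)(4−6)(4−9)(4−10) = (−3)·(−2)·(−5)·(−6) = 180 ≡ 11, so v_3 = 11^{−1} = 6 (mod 13).
  i = 4 (α = 9): (9−7)(9−6)(9−4)(9−10) = 2·3·5·(−1) = −30 ≡ 9, so v_4 = 9^{−1} = 3 (mod 13).
  i = 5 (α = 10): (10−7)(10−6)(10−4)(10−9) = 3·4·6·1 = 72 ≡ 7, so v_5 = 7^{−1} = 2 (mod 13).
  v = [8, 7, 6, 3, 2].
Step 2: syndromes of r = [0, 3, 4, 8, 1] (all sums mod 13).
  S_0 = Σ v_i r_i = 8·0 + 7·3 + 6·4 + 3·8 + 2·1 = 71 ≡ 6.
  S_1 = Σ v_i α_i r_i = 8·7·0 + 7·6·3 + 6·4·4 + 3·9·8 + 2·10·1 = 458 ≡ 3.
  α_i^2 mod 13 = [10, 10, 3, 3, 9].
  S_2 = Σ v_i α_i^2 r_i = 8·10·0 + 7·10·3 + 6·3·4 + 3·3·8 + 2·9·1 = 372 ≡ 8.
  S = (6, 3, 8) ≠ 0, so r is not a codeword (an error is present).
Step 3: locate the error. For a single error e at position i, S_ℓ = v_i·e·α_i^ℓ, so α_err = S_1/S_0.
  S_0^{−1} = 6^{−1} = 11 (mod 13), so α_err = 3·11 = 33 ≡ 7 = α_1. Error position i = 1.
  Consistency check: S_2/S_1 = 8·9 = 72 ≡ 7 = α_err ✓ (single-error assumption holds).
Step 4: error magnitude e = S_0/v_1 = S_0·∏_{j≠1}(α_1 − α_j) = 6·5 = 30 ≡ 4 (mod 13).
Step 5: correct position 1: c_1 = r_1 − e = 0 − 4 ≡ 9 (mod 13). Hence c = [9, 3, 4, 8, 1].
  Check: interpolating c through the α_i gives m(x) = 6 + 6·x (degree < 2) with m(α_i) = c_i for every i, so c is indeed a codeword.


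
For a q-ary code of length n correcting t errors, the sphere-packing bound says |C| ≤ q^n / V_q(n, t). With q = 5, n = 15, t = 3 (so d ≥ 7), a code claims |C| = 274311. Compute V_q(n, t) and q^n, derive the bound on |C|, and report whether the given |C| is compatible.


V_q(n, t) = 30861, q^n = 30517578125, Hamming bound = 988871, |C| = 274311 ≤ bound (satisfied).

Step 1: Compute V_q(n, t) = Σ_{j=0}^3 C(n, j) (q−1)^j.
  j = 0: C(15,0)·(4)^0 = 1·1 = 1.
  j = 1: C(15,1)·(4)^1 = 15·4 = 60.
  j = 2: C(15,2)·(4)^2 = 105·16 = 1680.
  j = 3: C(15,3)·(4)^3 = 455·64 = 29120.
  V_q(n, t) = 1 + 60 + 1680 + 29120 = 30861.
Step 2: q^n = 5^15 = 30517578125.
Step 3: Hamming bound ⌊q^n / V_q(n,t)⌋ = ⌊30517578125/30861⌋ = 988871.
Step 4: Compare |C| = 274311 to 988871: satisfied.
The claimed |C| lies below the Hamming bound.


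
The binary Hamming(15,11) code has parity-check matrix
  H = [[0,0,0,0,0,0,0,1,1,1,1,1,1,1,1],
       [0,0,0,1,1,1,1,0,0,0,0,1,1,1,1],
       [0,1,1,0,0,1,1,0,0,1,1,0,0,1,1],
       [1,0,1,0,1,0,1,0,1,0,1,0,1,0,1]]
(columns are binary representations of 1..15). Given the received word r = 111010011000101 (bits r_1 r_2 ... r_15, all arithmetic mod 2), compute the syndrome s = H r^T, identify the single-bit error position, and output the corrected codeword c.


s = (0, 1, 1, 0)^T, error position = 6, corrected codeword c = 111011011000101

Compute s = H r^T mod 2 one row at a time:
  s_1 = 1 + 1 + 0 + 0 + 0 + 1 + 0 + 1 = 4 ≡ 0 (mod 2).
  s_2 = 0 + 1 + 0 + 0 + 0 + 1 + 0 + 1 = 3 ≡ 1 (mod 2).
  s_3 = 1 + 1 + 0 + 0 + 0 + 0 + 0 + 1 = 3 ≡ 1 (mod 2).
  s_4 = 1 + 1 + 1 + 0 + 1 + 0 + 1 + 1 = 6 ≡ 0 (mod 2).
s = (0, 1, 1, 0)^T — this equals column 6 of H (binary 0110), so error is at position 6.
Correct: flip bit 6 of r = 111010011000101 to get c = 111011011000101.


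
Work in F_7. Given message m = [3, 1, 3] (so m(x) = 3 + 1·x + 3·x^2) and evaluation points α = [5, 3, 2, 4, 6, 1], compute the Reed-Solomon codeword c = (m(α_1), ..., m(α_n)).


c = [6, 5, 3, 6, 5, 0]

Message polynomial: m(x) = 3 + 1·x + 3·x^2 (mod 7).
For each evaluation point α_i, compute m(α_i) mod 7:
  α_1 = 5: Horner steps 3 → 2 → 6, so m(5) = 6.
  α_2 = 3: Horner steps 3 → 3 → 5, so m(3) = 5.
  α_3 = 2: Horner steps 3 → 0 → 3, so m(2) = 3.
  α_4 = 4: Horner steps 3 → 6 → 6, so m(4) = 6.
  α_5 = 6: Horner steps 3 → 5 → 5, so m(6) = 5.
  α_6 = 1: Horner steps 3 → 4 → 0, so m(1) = 0.
Codeword c = [6, 5, 3, 6, 5, 0] ∈ F_7^6.


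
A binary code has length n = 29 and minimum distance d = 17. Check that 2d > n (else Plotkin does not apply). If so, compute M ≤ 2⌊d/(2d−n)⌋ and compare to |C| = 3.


Plotkin bound M ≤ 6; given |C| = 3 ≤ bound (satisfied).

Check applicability: 2d = 34, n = 29.
2d − n = 5 > 0, so Plotkin applies.
Compute d/(2d−n) = 17/5 ≈ 3.4000.
⌊d/(2d−n)⌋ = 3.
Plotkin bound: M ≤ 2·3 = 6.
Given |C| = 3, check: satisfied.
This |C| is below the Plotkin bound.


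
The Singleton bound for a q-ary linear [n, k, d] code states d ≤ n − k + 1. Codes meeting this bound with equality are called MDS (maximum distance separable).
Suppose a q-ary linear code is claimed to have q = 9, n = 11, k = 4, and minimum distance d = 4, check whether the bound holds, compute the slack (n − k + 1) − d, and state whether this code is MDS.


Singleton RHS = n − k + 1 = 8, slack = 4, bound satisfied, not MDS.

Singleton bound: d ≤ n − k + 1.
Here n = 11, k = 4, so n − k + 1 = 8.
Given d = 4, check d ≤ 8: YES.
Slack = (n − k + 1) − d = 4.
The code is NOT MDS (slack = 4 > 0).
Description: the claimed parameters are [11, 4, 4]_9; such a code would be non-MDS.


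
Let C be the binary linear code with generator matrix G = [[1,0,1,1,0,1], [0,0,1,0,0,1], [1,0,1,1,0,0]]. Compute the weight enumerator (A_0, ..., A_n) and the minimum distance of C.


Weight distribution: A_0 = 1, A_1 = 2, A_2 = 2, A_3 = 2, A_4 = 1. Minimum distance d = 1.

Enumerate all 2^3 = 8 messages m ∈ F_2^3.
For each, compute codeword c = mG in F_2^6, then tally its weight.
  m = 000 → c = 000000, weight = 0.
  m = 100 → c = 101101, weight = 4.
  m = 010 → c = 001001, weight = 2.
  m = 110 → c = 100100, weight = 2.
  m = 001 → c = 101100, weight = 3.
  m = 101 → c = 000001, weight = 1.
  m = 011 → c = 100101, weight = 3.
  m = 111 → c = 001000, weight = 1.
Tally weights:
  weight 0: 1 codewords.
  weight 1: 2 codewords.
  weight 2: 2 codewords.
  weight 3: 2 codewords.
  weight 4: 1 codewords.
Minimum distance d = smallest w > 0 with A_w > 0 = 1.
Sanity: Σ A_w = 8 = 2^3 = 8 ✓.


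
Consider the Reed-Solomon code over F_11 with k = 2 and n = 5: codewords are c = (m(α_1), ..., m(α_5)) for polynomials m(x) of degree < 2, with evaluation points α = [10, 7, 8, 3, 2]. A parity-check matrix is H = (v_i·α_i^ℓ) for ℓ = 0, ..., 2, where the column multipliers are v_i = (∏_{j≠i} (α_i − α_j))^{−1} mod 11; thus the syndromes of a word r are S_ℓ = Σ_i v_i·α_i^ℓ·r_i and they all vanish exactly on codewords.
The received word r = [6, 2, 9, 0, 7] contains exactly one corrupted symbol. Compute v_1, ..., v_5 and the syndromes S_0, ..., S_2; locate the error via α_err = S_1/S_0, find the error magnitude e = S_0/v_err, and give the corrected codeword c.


S = (6, 9, 8), error at position 2, error magnitude e = 8, c = [6, 5, 9, 0, 7].

Step 1: column multipliers v_i = (∏_{j≠i}(α_i − α_j))^{−1} mod 11.
  i = 1 (α = 10): (10−7)(10−8)(10−3)(10−2) = 3·2·7·8 = 336 ≡ 6, so v_1 = 6^{−1} = 2 (mod 11).
  i = 2 (α = 7): (7−10)(7−8)(7−3)(7−2) = (−3)·(−1)·4·5 = 60 ≡ 5, so v_2 = 5^{−1} = 9 (mod 11).
  i = 3 (α = 8): (8−10)(8−7)(8−3)(8−2) = (−2)·1·5·6 = −60 ≡ 6, so v_3 = 6^{−1} = 2 (mod 11).
  i = 4 (α = 3): (3−10)(3−7)(3−8)(3−2) = (−7)·(−4)·(−5)·1 = −140 ≡ 3, so v_4 = 3^{−1} = 4 (mod 11).
  i = 5 (α = 2): (2−10)(2−7)(2−8)(2−3) = (−8)·(−5)·(−6)·(−1) = 240 ≡ 9, so v_5 = 9^{−1} = 5 (mod 11).
  v = [2, 9, 2, 4, 5].
Step 2: syndromes of r = [6, 2, 9, 0, 7] (all sums mod 11).
  S_0 = Σ v_i r_i = 2·6 + 9·2 + 2·9 + 4·0 + 5·7 = 83 ≡ 6.
  S_1 = Σ v_i α_i r_i = 2·10·6 + 9·7·2 + 2·8·9 + 4·3·0 + 5·2·7 = 460 ≡ 9.
  α_i^2 mod 11 = [1, 5, 9, 9, 4].
  S_2 = Σ v_i α_i^2 r_i = 2·1·6 + 9·5·2 + 2·9·9 + 4·9·0 + 5·4·7 = 404 ≡ 8.
  S = (6, 9, 8) ≠ 0, so r is not a codeword (an error is present).
Step 3: locate the error. For a single error e at position i, S_ℓ = v_i·e·α_i^ℓ, so α_err = S_1/S_0.
  S_0^{−1} = 6^{−1} = 2 (mod 11), so α_err = 9·2 = 18 ≡ 7 = α_2. Error position i = 2.
  Consistency check: S_2/S_1 = 8·5 = 40 ≡ 7 = α_err ✓ (single-error assumption holds).
Step 4: error magnitude e = S_0/v_2 = S_0·∏_{j≠2}(α_2 − α_j) = 6·5 = 30 ≡ 8 (mod 11).
Step 5: correct position 2: c_2 = r_2 − e = 2 − 8 ≡ 5 (mod 11). Hence c = [6, 5, 9, 0, 7].
  Check: interpolating c through the α_i gives m(x) = 10 + 4·x (degree < 2) with m(α_i) = c_i for every i, so c is indeed a codeword.


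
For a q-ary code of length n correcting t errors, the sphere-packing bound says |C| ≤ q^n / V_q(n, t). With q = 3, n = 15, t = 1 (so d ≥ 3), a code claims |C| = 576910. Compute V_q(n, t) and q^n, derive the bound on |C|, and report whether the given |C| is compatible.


V_q(n, t) = 31, q^n = 14348907, Hamming bound = 462867, |C| = 576910 > bound (violated).

Step 1: Compute V_q(n, t) = Σ_{j=0}^1 C(n, j) (q−1)^j.
  j = 0: C(15,0)·(2)^0 = 1·1 = 1.
  j = 1: C(15,1)·(2)^1 = 15·2 = 30.
  V_q(n, t) = 1 + 30 = 31.
Step 2: q^n = 3^15 = 14348907.
Step 3: Hamming bound ⌊q^n / V_q(n,t)⌋ = ⌊14348907/31⌋ = 462867.
Step 4: Compare |C| = 576910 to 462867: violated.
The claimed |C| lies above the Hamming bound, so no 3-ary code of length 15 with d ≥ 3 can have 576910 codewords.


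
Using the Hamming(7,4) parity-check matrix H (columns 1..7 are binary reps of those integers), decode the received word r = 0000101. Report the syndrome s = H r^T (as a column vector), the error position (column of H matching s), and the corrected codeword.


s = (0, 1, 0)^T, error position = 2, corrected codeword c = 0100101

Compute s = H r^T mod 2 one row at a time:
  s_1 = 0 + 1 + 0 + 1 = 2 ≡ 0 (mod 2).
  s_2 = 0 + 0 + 0 + 1 = 1 ≡ 1 (mod 2).
  s_3 = 0 + 0 + 1 + 1 = 2 ≡ 0 (mod 2).
s = (0, 1, 0)^T — this equals column 2 of H (binary 010), so error is at position 2.
Correct: flip bit 2 of r = 0000101 to get c = 0100101.


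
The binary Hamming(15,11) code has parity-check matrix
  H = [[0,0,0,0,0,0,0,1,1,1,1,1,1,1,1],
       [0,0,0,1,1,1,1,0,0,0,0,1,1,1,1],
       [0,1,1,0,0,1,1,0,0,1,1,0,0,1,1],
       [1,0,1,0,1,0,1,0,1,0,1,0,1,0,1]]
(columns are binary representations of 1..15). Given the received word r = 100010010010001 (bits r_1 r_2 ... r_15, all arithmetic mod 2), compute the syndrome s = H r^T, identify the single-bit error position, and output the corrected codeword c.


s = (1, 0, 0, 0)^T, error position = 8, corrected codeword c = 100010000010001

Compute s = H r^T mod 2 one row at a time:
  s_1 = 1 + 0 + 0 + 1 + 0 + 0 + 0 + 1 = 3 ≡ 1 (mod 2).
  s_2 = 0 + 1 + 0 + 0 + 0 + 0 + 0 + 1 = 2 ≡ 0 (mod 2).
  s_3 = 0 + 0 + 0 + 0 + 0 + 1 + 0 + 1 = 2 ≡ 0 (mod 2).
  s_4 = 1 + 0 + 1 + 0 + 0 + 1 + 0 + 1 = 4 ≡ 0 (mod 2).
s = (1, 0, 0, 0)^T — this equals column 8 of H (binary 1000), so error is at position 8.
Correct: flip bit 8 of r = 100010010010001 to get c = 100010000010001.


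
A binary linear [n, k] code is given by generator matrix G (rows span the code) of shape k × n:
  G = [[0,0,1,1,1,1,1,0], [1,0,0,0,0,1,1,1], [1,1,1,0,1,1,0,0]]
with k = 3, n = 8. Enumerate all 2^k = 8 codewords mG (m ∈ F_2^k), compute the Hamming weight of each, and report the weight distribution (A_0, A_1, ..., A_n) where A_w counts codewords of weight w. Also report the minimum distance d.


Weight distribution: A_0 = 1, A_4 = 3, A_5 = 4. Minimum distance d = 4.

Enumerate all 2^3 = 8 messages m ∈ F_2^3.
For each, compute codeword c = mG in F_2^8, then tally its weight.
  m = 000 → c = 00000000, weight = 0.
  m = 100 → c = 00111110, weight = 5.
  m = 010 → c = 10000111, weight = 4.
  m = 110 → c = 10111001, weight = 5.
  m = 001 → c = 11101100, weight = 5.
  m = 101 → c = 11010010, weight = 4.
  m = 011 → c = 01101011, weight = 5.
  m = 111 → c = 01010101, weight = 4.
Tally weights:
  weight 0: 1 codewords.
  weight 4: 3 codewords.
  weight 5: 4 codewords.
Minimum distance d = smallest w > 0 with A_w > 0 = 4.
Sanity: Σ A_w = 8 = 2^3 = 8 ✓.


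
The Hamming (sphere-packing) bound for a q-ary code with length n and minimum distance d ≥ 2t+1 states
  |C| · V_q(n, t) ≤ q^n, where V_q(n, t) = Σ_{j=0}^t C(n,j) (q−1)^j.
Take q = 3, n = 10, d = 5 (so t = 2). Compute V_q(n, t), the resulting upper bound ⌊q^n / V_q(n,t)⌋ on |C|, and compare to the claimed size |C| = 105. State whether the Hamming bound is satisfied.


V_q(n, t) = 201, q^n = 59049, Hamming bound = 293, |C| = 105 ≤ bound (satisfied).

Step 1: Compute V_q(n, t) = Σ_{j=0}^2 C(n, j) (q−1)^j.
  j = 0: C(10,0)·(2)^0 = 1·1 = 1.
  j = 1: C(10,1)·(2)^1 = 10·2 = 20.
  j = 2: C(10,2)·(2)^2 = 45·4 = 180.
  V_q(n, t) = 1 + 20 + 180 = 201.
Step 2: q^n = 3^10 = 59049.
Step 3: Hamming bound ⌊q^n / V_q(n,t)⌋ = ⌊59049/201⌋ = 293.
Step 4: Compare |C| = 105 to 293: satisfied.
The claimed |C| lies below the Hamming bound.


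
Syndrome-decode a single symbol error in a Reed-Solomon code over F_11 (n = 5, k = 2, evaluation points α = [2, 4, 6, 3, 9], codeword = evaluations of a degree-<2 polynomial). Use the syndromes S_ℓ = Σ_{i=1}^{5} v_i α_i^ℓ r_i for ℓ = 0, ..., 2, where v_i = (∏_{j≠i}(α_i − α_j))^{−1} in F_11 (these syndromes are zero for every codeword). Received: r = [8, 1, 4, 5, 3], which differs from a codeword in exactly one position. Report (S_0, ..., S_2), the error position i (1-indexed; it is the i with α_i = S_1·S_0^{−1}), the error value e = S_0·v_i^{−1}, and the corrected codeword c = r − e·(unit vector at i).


S = (10, 9, 7), error at position 1, error magnitude e = 10, c = [9, 1, 4, 5, 3].

Step 1: column multipliers v_i = (∏_{j≠i}(α_i − α_j))^{−1} mod 11.
  i = 1 (α = 2): (2−4)(2−6)(2−3)(2−9) = (−2)·(−4)·(−1)·(−7) = 56 ≡ 1, so v_1 = 1^{−1} = 1 (mod 11).
  i = 2 (α = 4): (4−2)(4−6)(4−3)(4−9) = 2·(−2)·1·(−5) = 20 ≡ 9, so v_2 = 9^{−1} = 5 (mod 11).
  i = 3 (α = 6): (6−2)(6−4)(6−3)(6−9) = 4·2·3·(−3) = −72 ≡ 5, so v_3 = 5^{−1} = 9 (mod 11).
  i = 4 (α = 3): (3−2)(3−4)(3−6)(3−9) = 1·(−1)·(−3)·(−6) = −18 ≡ 4, so v_4 = 4^{−1} = 3 (mod 11).
  i = 5 (α = 9): (9−2)(9−4)(9−6)(9−3) = 7·5·3·6 = 630 ≡ 3, so v_5 = 3^{−1} = 4 (mod 11).
  v = [1, 5, 9, 3, 4].
Step 2: syndromes of r = [8, 1, 4, 5, 3] (all sums mod 11).
  S_0 = Σ v_i r_i = 1·8 + 5·1 + 9·4 + 3·5 + 4·3 = 76 ≡ 10.
  S_1 = Σ v_i α_i r_i = 1·2·8 + 5·4·1 + 9·6·4 + 3·3·5 + 4·9·3 = 405 ≡ 9.
  α_i^2 mod 11 = [4, 5, 3, 9, 4].
  S_2 = Σ v_i α_i^2 r_i = 1·4·8 + 5·5·1 + 9·3·4 + 3·9·5 + 4·4·3 = 348 ≡ 7.
  S = (10, 9, 7) ≠ 0, so r is not a codeword (an error is present).
Step 3: locate the error. For a single error e at position i, S_ℓ = v_i·e·α_i^ℓ, so α_err = S_1/S_0.
  S_0^{−1} = 10^{−1} = 10 (mod 11), so α_err = 9·10 = 90 ≡ 2 = α_1. Error position i = 1.
  Consistency check: S_2/S_1 = 7·5 = 35 ≡ 2 = α_err ✓ (single-error assumption holds).
Step 4: error magnitude e = S_0/v_1 = S_0·∏_{j≠1}(α_1 − α_j) = 10·1 = 10 ≡ 10 (mod 11).
Step 5: correct position 1: c_1 = r_1 − e = 8 − 10 ≡ 9 (mod 11). Hence c = [9, 1, 4, 5, 3].
  Check: interpolating c through the α_i gives m(x) = 6 + 7·x (degree < 2) with m(α_i) = c_i for every i, so c is indeed a codeword.


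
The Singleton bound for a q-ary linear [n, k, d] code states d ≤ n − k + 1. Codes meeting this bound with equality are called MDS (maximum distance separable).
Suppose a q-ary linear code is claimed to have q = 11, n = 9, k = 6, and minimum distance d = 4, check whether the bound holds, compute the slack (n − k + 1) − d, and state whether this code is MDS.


Singleton RHS = n − k + 1 = 4, slack = 0, bound satisfied, MDS.

Singleton bound: d ≤ n − k + 1.
Here n = 9, k = 6, so n − k + 1 = 4.
Given d = 4, check d ≤ 4: YES.
Slack = (n − k + 1) − d = 0.
The code is MDS (slack = 0).
Description: the claimed parameters are [9, 6, 4]_11; such a code would be MDS (meets Singleton bound).


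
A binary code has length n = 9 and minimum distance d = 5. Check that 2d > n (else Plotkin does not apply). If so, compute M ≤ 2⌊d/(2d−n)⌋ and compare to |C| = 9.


Plotkin bound M ≤ 10; given |C| = 9 ≤ bound (satisfied).

Check applicability: 2d = 10, n = 9.
2d − n = 1 > 0, so Plotkin applies.
Compute d/(2d−n) = 5/1 ≈ 5.0000.
⌊d/(2d−n)⌋ = 5.
Plotkin bound: M ≤ 2·5 = 10.
Given |C| = 9, check: satisfied.
This |C| is below the Plotkin bound.


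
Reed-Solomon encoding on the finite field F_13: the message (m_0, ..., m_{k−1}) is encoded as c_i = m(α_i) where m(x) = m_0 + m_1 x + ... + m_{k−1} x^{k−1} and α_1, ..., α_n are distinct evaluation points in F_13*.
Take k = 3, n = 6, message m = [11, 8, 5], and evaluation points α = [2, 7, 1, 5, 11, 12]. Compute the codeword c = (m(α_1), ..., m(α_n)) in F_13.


c = [8, 0, 11, 7, 2, 8]

Message polynomial: m(x) = 11 + 8·x + 5·x^2 (mod 13).
For each evaluation point α_i, compute m(α_i) mod 13:
  α_1 = 2: Horner steps 5 → 5 → 8, so m(2) = 8.
  α_2 = 7: Horner steps 5 → 4 → 0, so m(7) = 0.
  α_3 = 1: Horner steps 5 → 0 → 11, so m(1) = 11.
  α_4 = 5: Horner steps 5 → 7 → 7, so m(5) = 7.
  α_5 = 11: Horner steps 5 → 11 → 2, so m(11) = 2.
  α_6 = 12: Horner steps 5 → 3 → 8, so m(12) = 8.
Codeword c = [8, 0, 11, 7, 2, 8] ∈ F_13^6.


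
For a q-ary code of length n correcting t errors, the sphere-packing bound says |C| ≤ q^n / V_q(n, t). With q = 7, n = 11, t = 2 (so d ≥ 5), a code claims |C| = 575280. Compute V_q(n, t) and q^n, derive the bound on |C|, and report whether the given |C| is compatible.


V_q(n, t) = 2047, q^n = 1977326743, Hamming bound = 965963, |C| = 575280 ≤ bound (satisfied).

Step 1: Compute V_q(n, t) = Σ_{j=0}^2 C(n, j) (q−1)^j.
  j = 0: C(11,0)·(6)^0 = 1·1 = 1.
  j = 1: C(11,1)·(6)^1 = 11·6 = 66.
  j = 2: C(11,2)·(6)^2 = 55·36 = 1980.
  V_q(n, t) = 1 + 66 + 1980 = 2047.
Step 2: q^n = 7^11 = 1977326743.
Step 3: Hamming bound ⌊q^n / V_q(n,t)⌋ = ⌊1977326743/2047⌋ = 965963.
Step 4: Compare |C| = 575280 to 965963: satisfied.
The claimed |C| lies below the Hamming bound.


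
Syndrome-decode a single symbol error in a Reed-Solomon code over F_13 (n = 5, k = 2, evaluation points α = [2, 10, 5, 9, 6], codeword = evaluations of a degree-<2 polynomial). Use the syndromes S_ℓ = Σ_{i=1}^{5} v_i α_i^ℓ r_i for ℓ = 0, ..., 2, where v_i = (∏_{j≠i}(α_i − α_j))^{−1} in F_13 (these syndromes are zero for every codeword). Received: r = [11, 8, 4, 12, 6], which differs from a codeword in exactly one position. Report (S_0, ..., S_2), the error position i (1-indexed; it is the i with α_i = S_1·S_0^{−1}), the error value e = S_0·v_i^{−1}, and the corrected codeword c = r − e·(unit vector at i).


S = (5, 11, 6), error at position 2, error magnitude e = 7, c = [11, 1, 4, 12, 6].

Step 1: column multipliers v_i = (∏_{j≠i}(α_i − α_j))^{−1} mod 13.
  i = 1 (α = 2): (2−10)(2−5)(2−9)(2−6) = (−8)·(−3)·(−7)·(−4) = 672 ≡ 9, so v_1 = 9^{−1} = 3 (mod 13).
  i = 2 (α = 10): (10−2)(10−5)(10−9)(10−6) = 8·5·1·4 = 160 ≡ 4, so v_2 = 4^{−1} = 10 (mod 13).
  i = 3 (α = 5): (5−2)(5−10)(5−9)(5−6) = 3·(−5)·(−4)·(−1) = −60 ≡ 5, so v_3 = 5^{−1} = 8 (mod 13).
  i = 4 (α = 9): (9−2)(9−10)(9−5)(9−6) = 7·(−1)·4·3 = −84 ≡ 7, so v_4 = 7^{−1} = 2 (mod 13).
  i = 5 (α = 6): (6−2)(6−10)(6−5)(6−9) = 4·(−4)·1·(−3) = 48 ≡ 9, so v_5 = 9^{−1} = 3 (mod 13).
  v = [3, 10, 8, 2, 3].
Step 2: syndromes of r = [11, 8, 4, 12, 6] (all sums mod 13).
  S_0 = Σ v_i r_i = 3·11 + 10·8 + 8·4 + 2·12 + 3·6 = 187 ≡ 5.
  S_1 = Σ v_i α_i r_i = 3·2·11 + 10·10·8 + 8·5·4 + 2·9·12 + 3·6·6 = 1350 ≡ 11.
  α_i^2 mod 13 = [4, 9, 12, 3, 10].
  S_2 = Σ v_i α_i^2 r_i = 3·4·11 + 10·9·8 + 8·12·4 + 2·3·12 + 3·10·6 = 1488 ≡ 6.
  S = (5, 11, 6) ≠ 0, so r is not a codeword (an error is present).
Step 3: locate the error. For a single error e at position i, S_ℓ = v_i·e·α_i^ℓ, so α_err = S_1/S_0.
  S_0^{−1} = 5^{−1} = 8 (mod 13), so α_err = 11·8 = 88 ≡ 10 = α_2. Error position i = 2.
  Consistency check: S_2/S_1 = 6·6 = 36 ≡ 10 = α_err ✓ (single-error assumption holds).
Step 4: error magnitude e = S_0/v_2 = S_0·∏_{j≠2}(α_2 − α_j) = 5·4 = 20 ≡ 7 (mod 13).
Step 5: correct position 2: c_2 = r_2 − e = 8 − 7 ≡ 1 (mod 13). Hence c = [11, 1, 4, 12, 6].
  Check: interpolating c through the α_i gives m(x) = 7 + 2·x (degree < 2) with m(α_i) = c_i for every i, so c is indeed a codeword.
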